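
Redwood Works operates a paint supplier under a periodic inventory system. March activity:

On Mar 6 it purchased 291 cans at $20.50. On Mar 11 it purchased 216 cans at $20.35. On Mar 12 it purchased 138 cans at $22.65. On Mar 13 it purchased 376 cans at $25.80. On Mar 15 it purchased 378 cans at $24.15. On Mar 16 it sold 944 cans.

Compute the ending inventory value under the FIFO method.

Ending inventory = $11,115.30

Mar 16, 944 sold [FIFO — oldest first]: 291 @ $20.50 + 216 @ $20.35 + 138 @ $22.65 + 299 @ $25.80 = $21,201.00
Ending inventory: 77 @ $25.80 + 378 @ $24.15 = $11,115.30
Check: goods available $32,316.30 = COGS $21,201.00 + ending $11,115.30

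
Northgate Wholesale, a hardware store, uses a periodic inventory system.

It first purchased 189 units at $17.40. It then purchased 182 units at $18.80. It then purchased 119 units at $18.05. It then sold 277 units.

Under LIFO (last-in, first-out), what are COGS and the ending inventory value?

COGS = $5,118.35; ending inventory = $3,739.80

Sale 1 (277) [LIFO — newest first]: 119 @ $18.05 + 158 @ $18.80 = $5,118.35
Ending inventory: 189 @ $17.40 + 24 @ $18.80 = $3,739.80
Check: goods available $8,858.15 = COGS $5,118.35 + ending $3,739.80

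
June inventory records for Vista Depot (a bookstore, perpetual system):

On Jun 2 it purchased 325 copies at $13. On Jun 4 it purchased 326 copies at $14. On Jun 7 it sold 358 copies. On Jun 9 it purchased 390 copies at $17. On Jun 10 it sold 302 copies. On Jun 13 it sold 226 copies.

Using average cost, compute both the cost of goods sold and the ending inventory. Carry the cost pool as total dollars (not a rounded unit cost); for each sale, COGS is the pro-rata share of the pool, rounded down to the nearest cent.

After Jun 2: 325 on hand, pool $4,225.00 (≈ $13.0000 each)
After Jun 4: 651 on hand, pool $8,789.00 (≈ $13.5008 each)
Jun 7, sell 358: 358/651 × $8,789.00 → $4,833.27
After Jun 9: 683 on hand, pool $10,585.73 (≈ $15.4989 each)
Jun 10, sell 302: 302/683 × $10,585.73 → $4,680.65
Jun 13, sell 226: 226/381 × $5,905.08 → $3,502.75
Total COGS = $4,833.27 + $4,680.65 + $3,502.75 = $13,016.67
Ending inventory (cost pool remaining) = $2,402.33

COGS = $13,016.67; ending inventory = $2,402.33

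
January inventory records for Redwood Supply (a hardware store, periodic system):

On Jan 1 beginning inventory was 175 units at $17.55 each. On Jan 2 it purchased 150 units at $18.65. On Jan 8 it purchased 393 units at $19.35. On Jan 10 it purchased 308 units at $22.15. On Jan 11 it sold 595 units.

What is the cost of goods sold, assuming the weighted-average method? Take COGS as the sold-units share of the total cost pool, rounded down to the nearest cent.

COGS = $11,769.80

Jan 11, sell 595: 595/1026 × $20,295.50 → $11,769.80
Ending inventory (cost pool remaining) = $8,525.70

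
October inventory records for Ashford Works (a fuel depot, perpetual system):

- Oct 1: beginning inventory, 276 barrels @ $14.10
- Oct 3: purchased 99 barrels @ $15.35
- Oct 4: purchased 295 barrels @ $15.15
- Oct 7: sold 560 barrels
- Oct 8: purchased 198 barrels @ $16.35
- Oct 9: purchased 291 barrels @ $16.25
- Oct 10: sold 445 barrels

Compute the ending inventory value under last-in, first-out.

Ending inventory = $2,270.40

Oct 7, 560 sold [LIFO — newest first]: 295 @ $15.15 + 99 @ $15.35 + 166 @ $14.10 = $8,329.50
Oct 10, 445 sold [LIFO — newest first]: 291 @ $16.25 + 154 @ $16.35 = $7,246.65
Total COGS = $8,329.50 + $7,246.65 = $15,576.15
Ending inventory: 110 @ $14.10 + 44 @ $16.35 = $2,270.40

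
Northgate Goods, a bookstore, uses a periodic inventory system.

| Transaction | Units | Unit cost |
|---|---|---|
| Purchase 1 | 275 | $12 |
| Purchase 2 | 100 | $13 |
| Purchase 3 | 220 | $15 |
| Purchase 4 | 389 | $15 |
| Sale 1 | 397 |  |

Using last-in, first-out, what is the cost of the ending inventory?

Sale 1 (397) [LIFO — newest first]: 389 @ $15 + 8 @ $15 = $5,955
Ending inventory: 275 @ $12 + 100 @ $13 + 212 @ $15 = $7,780

Ending inventory = $7,780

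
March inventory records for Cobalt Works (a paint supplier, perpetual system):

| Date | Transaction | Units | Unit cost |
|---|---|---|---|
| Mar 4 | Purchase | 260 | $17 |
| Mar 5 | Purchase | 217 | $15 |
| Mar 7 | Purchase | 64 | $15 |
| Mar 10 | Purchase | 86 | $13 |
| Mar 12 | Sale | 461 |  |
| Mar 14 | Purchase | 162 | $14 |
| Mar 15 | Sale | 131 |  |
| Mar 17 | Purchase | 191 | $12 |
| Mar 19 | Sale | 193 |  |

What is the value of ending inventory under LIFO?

Mar 12, 461 sold [LIFO — newest first]: 86 @ $13 + 64 @ $15 + 217 @ $15 + 94 @ $17 = $6,931
Mar 15, 131 sold [LIFO — newest first]: 131 @ $14 = $1,834
Mar 19, 193 sold [LIFO — newest first]: 191 @ $12 + 2 @ $14 = $2,320
Total COGS = $6,931 + $1,834 + $2,320 = $11,085
Ending inventory: 166 @ $17 + 29 @ $14 = $3,228

Ending inventory = $3,228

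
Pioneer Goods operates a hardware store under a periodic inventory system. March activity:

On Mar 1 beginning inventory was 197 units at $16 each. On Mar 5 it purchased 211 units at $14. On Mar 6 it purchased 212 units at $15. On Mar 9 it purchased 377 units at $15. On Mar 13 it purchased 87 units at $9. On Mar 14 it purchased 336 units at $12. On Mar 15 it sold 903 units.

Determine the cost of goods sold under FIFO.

Mar 15, 903 sold [FIFO — oldest first]: 197 @ $16 + 211 @ $14 + 212 @ $15 + 283 @ $15 = $13,531
Ending inventory: 94 @ $15 + 87 @ $9 + 336 @ $12 = $6,225

COGS = $13,531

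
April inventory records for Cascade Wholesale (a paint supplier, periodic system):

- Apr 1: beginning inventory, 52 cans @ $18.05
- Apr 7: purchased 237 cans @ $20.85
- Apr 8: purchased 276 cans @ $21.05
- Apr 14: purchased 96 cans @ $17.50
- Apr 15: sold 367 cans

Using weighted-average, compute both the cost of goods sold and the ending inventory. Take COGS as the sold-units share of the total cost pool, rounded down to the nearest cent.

COGS = $7,423.19; ending inventory = $5,946.66

Apr 15, sell 367: 367/661 × $13,369.85 → $7,423.19
Ending inventory (cost pool remaining) = $5,946.66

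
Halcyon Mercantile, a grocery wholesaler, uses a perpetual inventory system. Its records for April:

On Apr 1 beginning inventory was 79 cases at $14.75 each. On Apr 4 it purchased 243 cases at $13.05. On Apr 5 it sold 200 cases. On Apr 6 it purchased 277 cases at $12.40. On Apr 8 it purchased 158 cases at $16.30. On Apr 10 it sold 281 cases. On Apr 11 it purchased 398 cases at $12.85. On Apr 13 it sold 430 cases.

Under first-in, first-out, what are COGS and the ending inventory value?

COGS = $12,325.50; ending inventory = $3,135.40

Apr 5, 200 sold [FIFO — oldest first]: 79 @ $14.75 + 121 @ $13.05 = $2,744.30
Apr 10, 281 sold [FIFO — oldest first]: 122 @ $13.05 + 159 @ $12.40 = $3,563.70
Apr 13, 430 sold [FIFO — oldest first]: 118 @ $12.40 + 158 @ $16.30 + 154 @ $12.85 = $6,017.50
Total COGS = $2,744.30 + $3,563.70 + $6,017.50 = $12,325.50
Ending inventory: 244 @ $12.85 = $3,135.40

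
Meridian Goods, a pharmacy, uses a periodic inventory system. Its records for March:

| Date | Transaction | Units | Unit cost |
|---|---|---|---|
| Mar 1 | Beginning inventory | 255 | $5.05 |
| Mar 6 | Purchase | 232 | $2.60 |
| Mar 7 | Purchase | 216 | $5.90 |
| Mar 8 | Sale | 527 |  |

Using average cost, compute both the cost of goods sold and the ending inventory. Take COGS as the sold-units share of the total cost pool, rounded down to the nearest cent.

Mar 8, sell 527: 527/703 × $3,165.35 → $2,372.88
Ending inventory (cost pool remaining) = $792.47

COGS = $2,372.88; ending inventory = $792.47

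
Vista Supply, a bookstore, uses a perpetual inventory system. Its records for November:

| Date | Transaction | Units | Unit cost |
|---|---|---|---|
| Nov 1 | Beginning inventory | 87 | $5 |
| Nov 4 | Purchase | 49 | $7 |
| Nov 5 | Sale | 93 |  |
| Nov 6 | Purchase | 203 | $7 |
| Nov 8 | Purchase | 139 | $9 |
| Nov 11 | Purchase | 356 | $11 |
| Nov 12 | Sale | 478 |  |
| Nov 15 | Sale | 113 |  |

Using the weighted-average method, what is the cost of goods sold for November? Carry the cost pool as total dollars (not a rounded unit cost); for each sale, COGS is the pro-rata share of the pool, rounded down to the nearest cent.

COGS = $5,982.60

After Nov 1: 87 on hand, pool $435.00 (≈ $5.0000 each)
After Nov 4: 136 on hand, pool $778.00 (≈ $5.7206 each)
Nov 5, sell 93: 93/136 × $778.00 → $532.01
After Nov 6: 246 on hand, pool $1,666.99 (≈ $6.7764 each)
After Nov 8: 385 on hand, pool $2,917.99 (≈ $7.5792 each)
After Nov 11: 741 on hand, pool $6,833.99 (≈ $9.2227 each)
Nov 12, sell 478: 478/741 × $6,833.99 → $4,408.43
Nov 15, sell 113: 113/263 × $2,425.56 → $1,042.16
Total COGS = $532.01 + $4,408.43 + $1,042.16 = $5,982.60
Ending inventory (cost pool remaining) = $1,383.40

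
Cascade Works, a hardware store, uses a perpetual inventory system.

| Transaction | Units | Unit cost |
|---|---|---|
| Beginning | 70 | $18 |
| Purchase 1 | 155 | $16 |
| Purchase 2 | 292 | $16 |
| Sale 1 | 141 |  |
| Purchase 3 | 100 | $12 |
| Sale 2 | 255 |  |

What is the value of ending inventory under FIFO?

Sale 1 (141) [FIFO — oldest first]: 70 @ $18 + 71 @ $16 = $2,396
Sale 2 (255) [FIFO — oldest first]: 84 @ $16 + 171 @ $16 = $4,080
Total COGS = $2,396 + $4,080 = $6,476
Ending inventory: 121 @ $16 + 100 @ $12 = $3,136
Check: goods available $9,612 = COGS $6,476 + ending $3,136

Ending inventory = $3,136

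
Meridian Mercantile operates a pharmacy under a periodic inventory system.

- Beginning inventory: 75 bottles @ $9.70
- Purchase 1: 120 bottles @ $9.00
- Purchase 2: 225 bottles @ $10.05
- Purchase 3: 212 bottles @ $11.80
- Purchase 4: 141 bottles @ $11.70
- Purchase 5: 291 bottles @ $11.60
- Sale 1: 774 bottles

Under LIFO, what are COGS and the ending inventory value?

COGS = $8,833.40; ending inventory = $2,762.25

Sale 1 (774) [LIFO — newest first]: 291 @ $11.60 + 141 @ $11.70 + 212 @ $11.80 + 130 @ $10.05 = $8,833.40
Ending inventory: 75 @ $9.70 + 120 @ $9.00 + 95 @ $10.05 = $2,762.25
Check: goods available $11,595.65 = COGS $8,833.40 + ending $2,762.25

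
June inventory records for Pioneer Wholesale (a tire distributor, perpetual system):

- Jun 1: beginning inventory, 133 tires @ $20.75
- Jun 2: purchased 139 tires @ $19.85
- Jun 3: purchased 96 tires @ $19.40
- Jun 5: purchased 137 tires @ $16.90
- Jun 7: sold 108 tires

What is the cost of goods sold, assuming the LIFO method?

COGS = $1,825.20

Jun 7, 108 sold [LIFO — newest first]: 108 @ $16.90 = $1,825.20
Ending inventory: 133 @ $20.75 + 139 @ $19.85 + 96 @ $19.40 + 29 @ $16.90 = $7,871.40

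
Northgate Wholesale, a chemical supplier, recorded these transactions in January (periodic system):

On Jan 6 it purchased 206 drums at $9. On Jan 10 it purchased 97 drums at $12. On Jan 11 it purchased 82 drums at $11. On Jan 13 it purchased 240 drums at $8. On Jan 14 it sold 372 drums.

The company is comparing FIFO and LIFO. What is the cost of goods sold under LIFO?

COGS = $3,422

FIFO COGS: 206 @ $9 + 97 @ $12 + 69 @ $11 = $3,777
LIFO COGS: 240 @ $8 + 82 @ $11 + 50 @ $12 = $3,422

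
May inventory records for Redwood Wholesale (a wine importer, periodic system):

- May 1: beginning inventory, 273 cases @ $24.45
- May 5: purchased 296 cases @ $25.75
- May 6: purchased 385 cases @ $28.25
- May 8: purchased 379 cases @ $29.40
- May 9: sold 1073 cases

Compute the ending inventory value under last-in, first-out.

Ending inventory = $6,357.00

May 9, 1073 sold [LIFO — newest first]: 379 @ $29.40 + 385 @ $28.25 + 296 @ $25.75 + 13 @ $24.45 = $29,958.70
Ending inventory: 260 @ $24.45 = $6,357.00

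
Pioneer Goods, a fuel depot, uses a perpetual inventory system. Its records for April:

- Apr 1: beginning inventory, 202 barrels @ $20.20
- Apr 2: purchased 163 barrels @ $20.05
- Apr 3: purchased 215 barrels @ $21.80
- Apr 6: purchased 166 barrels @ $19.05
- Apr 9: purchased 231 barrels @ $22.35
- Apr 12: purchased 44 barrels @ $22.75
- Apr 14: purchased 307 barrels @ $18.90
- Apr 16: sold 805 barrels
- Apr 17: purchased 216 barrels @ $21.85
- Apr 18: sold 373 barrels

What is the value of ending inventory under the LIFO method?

Apr 16, 805 sold [LIFO — newest first]: 307 @ $18.90 + 44 @ $22.75 + 231 @ $22.35 + 166 @ $19.05 + 57 @ $21.80 = $16,371.05
Apr 18, 373 sold [LIFO — newest first]: 216 @ $21.85 + 157 @ $21.80 = $8,142.20
Total COGS = $16,371.05 + $8,142.20 = $24,513.25
Ending inventory: 202 @ $20.20 + 163 @ $20.05 + 1 @ $21.80 = $7,370.35

Ending inventory = $7,370.35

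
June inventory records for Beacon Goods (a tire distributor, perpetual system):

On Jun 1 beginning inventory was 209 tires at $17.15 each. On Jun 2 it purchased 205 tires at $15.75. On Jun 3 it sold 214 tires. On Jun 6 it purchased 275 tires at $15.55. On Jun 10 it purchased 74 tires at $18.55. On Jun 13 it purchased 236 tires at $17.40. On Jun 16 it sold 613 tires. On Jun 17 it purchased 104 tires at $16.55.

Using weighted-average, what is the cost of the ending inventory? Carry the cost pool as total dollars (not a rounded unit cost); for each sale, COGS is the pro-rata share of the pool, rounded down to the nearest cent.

After Jun 1: 209 on hand, pool $3,584.35 (≈ $17.1500 each)
After Jun 2: 414 on hand, pool $6,813.10 (≈ $16.4568 each)
Jun 3, sell 214: 214/414 × $6,813.10 → $3,521.74
After Jun 6: 475 on hand, pool $7,567.61 (≈ $15.9318 each)
After Jun 10: 549 on hand, pool $8,940.31 (≈ $16.2847 each)
After Jun 13: 785 on hand, pool $13,046.71 (≈ $16.6200 each)
Jun 16, sell 613: 613/785 × $13,046.71 → $10,188.06
After Jun 17: 276 on hand, pool $4,579.85 (≈ $16.5937 each)
Total COGS = $3,521.74 + $10,188.06 = $13,709.80
Ending inventory (cost pool remaining) = $4,579.85

Ending inventory = $4,579.85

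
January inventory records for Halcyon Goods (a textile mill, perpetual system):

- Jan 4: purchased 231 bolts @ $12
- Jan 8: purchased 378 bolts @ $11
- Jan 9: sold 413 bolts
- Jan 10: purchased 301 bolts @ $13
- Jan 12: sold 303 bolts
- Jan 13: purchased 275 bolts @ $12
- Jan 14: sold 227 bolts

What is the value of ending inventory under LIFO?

Ending inventory = $2,904

Jan 9, 413 sold [LIFO — newest first]: 378 @ $11 + 35 @ $12 = $4,578
Jan 12, 303 sold [LIFO — newest first]: 301 @ $13 + 2 @ $12 = $3,937
Jan 14, 227 sold [LIFO — newest first]: 227 @ $12 = $2,724
Total COGS = $4,578 + $3,937 + $2,724 = $11,239
Ending inventory: 194 @ $12 + 48 @ $12 = $2,904
Check: goods available $14,143 = COGS $11,239 + ending $2,904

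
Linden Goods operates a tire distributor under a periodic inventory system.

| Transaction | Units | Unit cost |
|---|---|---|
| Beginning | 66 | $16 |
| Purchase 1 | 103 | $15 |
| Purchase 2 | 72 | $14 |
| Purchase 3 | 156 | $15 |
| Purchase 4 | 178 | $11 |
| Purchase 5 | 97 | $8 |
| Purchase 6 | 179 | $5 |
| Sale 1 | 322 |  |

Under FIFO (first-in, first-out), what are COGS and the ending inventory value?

COGS = $4,824; ending inventory = $4,754

Sale 1 (322) [FIFO — oldest first]: 66 @ $16 + 103 @ $15 + 72 @ $14 + 81 @ $15 = $4,824
Ending inventory: 75 @ $15 + 178 @ $11 + 97 @ $8 + 179 @ $5 = $4,754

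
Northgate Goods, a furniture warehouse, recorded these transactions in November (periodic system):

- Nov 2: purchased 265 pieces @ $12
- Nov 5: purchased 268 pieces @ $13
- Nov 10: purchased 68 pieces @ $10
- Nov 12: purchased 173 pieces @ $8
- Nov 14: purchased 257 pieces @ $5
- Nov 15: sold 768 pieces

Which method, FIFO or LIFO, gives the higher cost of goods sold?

FIFO COGS: 265 @ $12 + 268 @ $13 + 68 @ $10 + 167 @ $8 = $8,680
LIFO COGS: 257 @ $5 + 173 @ $8 + 68 @ $10 + 268 @ $13 + 2 @ $12 = $6,857

FIFO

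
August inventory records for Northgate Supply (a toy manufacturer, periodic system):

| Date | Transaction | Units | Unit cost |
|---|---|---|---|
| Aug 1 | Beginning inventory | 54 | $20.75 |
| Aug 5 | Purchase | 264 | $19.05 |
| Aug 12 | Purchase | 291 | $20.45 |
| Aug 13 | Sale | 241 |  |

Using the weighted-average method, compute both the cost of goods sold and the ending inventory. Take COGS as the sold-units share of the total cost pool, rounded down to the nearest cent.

COGS = $4,788.59; ending inventory = $7,312.06

Aug 13, sell 241: 241/609 × $12,100.65 → $4,788.59
Ending inventory (cost pool remaining) = $7,312.06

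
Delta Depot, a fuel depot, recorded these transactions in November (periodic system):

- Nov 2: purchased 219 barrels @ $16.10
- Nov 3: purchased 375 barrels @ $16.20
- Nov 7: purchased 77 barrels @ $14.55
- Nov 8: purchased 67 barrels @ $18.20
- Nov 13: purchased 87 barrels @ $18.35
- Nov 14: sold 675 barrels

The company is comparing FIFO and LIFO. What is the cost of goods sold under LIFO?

FIFO COGS: 219 @ $16.10 + 375 @ $16.20 + 77 @ $14.55 + 4 @ $18.20 = $10,794.05
LIFO COGS: 87 @ $18.35 + 67 @ $18.20 + 77 @ $14.55 + 375 @ $16.20 + 69 @ $16.10 = $11,122.10

COGS = $11,122.10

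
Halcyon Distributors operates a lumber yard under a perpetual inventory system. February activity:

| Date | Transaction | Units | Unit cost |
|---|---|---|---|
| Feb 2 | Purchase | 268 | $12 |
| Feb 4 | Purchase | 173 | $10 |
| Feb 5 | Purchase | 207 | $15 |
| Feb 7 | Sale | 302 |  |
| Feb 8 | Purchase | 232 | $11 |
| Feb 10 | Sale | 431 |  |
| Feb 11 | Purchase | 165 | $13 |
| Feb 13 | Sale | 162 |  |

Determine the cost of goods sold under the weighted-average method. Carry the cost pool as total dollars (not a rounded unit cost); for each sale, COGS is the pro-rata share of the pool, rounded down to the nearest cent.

COGS = $10,879.08

After Feb 2: 268 on hand, pool $3,216.00 (≈ $12.0000 each)
After Feb 4: 441 on hand, pool $4,946.00 (≈ $11.2154 each)
After Feb 5: 648 on hand, pool $8,051.00 (≈ $12.4244 each)
Feb 7, sell 302: 302/648 × $8,051.00 → $3,752.16
After Feb 8: 578 on hand, pool $6,850.84 (≈ $11.8527 each)
Feb 10, sell 431: 431/578 × $6,850.84 → $5,108.49
After Feb 11: 312 on hand, pool $3,887.35 (≈ $12.4595 each)
Feb 13, sell 162: 162/312 × $3,887.35 → $2,018.43
Total COGS = $3,752.16 + $5,108.49 + $2,018.43 = $10,879.08
Ending inventory (cost pool remaining) = $1,868.92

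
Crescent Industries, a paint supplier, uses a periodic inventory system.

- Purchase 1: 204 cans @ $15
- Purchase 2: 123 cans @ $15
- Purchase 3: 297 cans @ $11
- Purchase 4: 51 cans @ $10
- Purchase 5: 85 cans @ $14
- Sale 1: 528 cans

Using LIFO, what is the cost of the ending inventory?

Ending inventory = $3,480

Sale 1 (528) [LIFO — newest first]: 85 @ $14 + 51 @ $10 + 297 @ $11 + 95 @ $15 = $6,392
Ending inventory: 204 @ $15 + 28 @ $15 = $3,480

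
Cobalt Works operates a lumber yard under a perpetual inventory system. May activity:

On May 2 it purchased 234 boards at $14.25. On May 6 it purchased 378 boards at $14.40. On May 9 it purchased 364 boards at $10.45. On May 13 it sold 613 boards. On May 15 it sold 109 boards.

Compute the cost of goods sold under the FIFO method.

May 13, 613 sold [FIFO — oldest first]: 234 @ $14.25 + 378 @ $14.40 + 1 @ $10.45 = $8,788.15
May 15, 109 sold [FIFO — oldest first]: 109 @ $10.45 = $1,139.05
Total COGS = $8,788.15 + $1,139.05 = $9,927.20
Ending inventory: 254 @ $10.45 = $2,654.30
Check: goods available $12,581.50 = COGS $9,927.20 + ending $2,654.30

COGS = $9,927.20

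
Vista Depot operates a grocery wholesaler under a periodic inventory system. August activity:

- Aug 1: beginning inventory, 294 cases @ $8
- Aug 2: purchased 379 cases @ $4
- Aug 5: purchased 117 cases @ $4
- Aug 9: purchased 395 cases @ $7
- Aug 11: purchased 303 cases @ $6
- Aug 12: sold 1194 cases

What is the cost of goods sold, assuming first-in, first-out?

Aug 12, 1194 sold [FIFO — oldest first]: 294 @ $8 + 379 @ $4 + 117 @ $4 + 395 @ $7 + 9 @ $6 = $7,155
Ending inventory: 294 @ $6 = $1,764
Check: goods available $8,919 = COGS $7,155 + ending $1,764

COGS = $7,155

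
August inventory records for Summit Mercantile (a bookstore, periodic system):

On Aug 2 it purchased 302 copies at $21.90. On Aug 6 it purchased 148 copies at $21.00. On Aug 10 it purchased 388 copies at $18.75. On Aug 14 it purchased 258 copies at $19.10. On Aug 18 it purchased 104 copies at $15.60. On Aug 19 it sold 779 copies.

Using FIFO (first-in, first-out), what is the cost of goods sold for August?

COGS = $15,890.55

Aug 19, 779 sold [FIFO — oldest first]: 302 @ $21.90 + 148 @ $21.00 + 329 @ $18.75 = $15,890.55
Ending inventory: 59 @ $18.75 + 258 @ $19.10 + 104 @ $15.60 = $7,656.45
Check: goods available $23,547.00 = COGS $15,890.55 + ending $7,656.45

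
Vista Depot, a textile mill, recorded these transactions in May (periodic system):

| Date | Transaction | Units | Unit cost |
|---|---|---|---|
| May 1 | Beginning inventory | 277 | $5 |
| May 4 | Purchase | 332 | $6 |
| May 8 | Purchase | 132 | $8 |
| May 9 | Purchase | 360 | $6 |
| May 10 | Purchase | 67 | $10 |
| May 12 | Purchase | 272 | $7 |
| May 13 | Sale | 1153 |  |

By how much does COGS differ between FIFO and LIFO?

$609

FIFO COGS: 277 @ $5 + 332 @ $6 + 132 @ $8 + 360 @ $6 + 52 @ $10 = $7,113
LIFO COGS: 272 @ $7 + 67 @ $10 + 360 @ $6 + 132 @ $8 + 322 @ $6 = $7,722
Difference = |$7,113 − $7,722| = $609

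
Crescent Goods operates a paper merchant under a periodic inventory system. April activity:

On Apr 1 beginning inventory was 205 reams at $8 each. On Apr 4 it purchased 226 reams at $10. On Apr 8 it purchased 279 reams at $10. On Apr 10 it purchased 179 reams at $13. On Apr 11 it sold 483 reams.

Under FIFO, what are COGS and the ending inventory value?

Apr 11, 483 sold [FIFO — oldest first]: 205 @ $8 + 226 @ $10 + 52 @ $10 = $4,420
Ending inventory: 227 @ $10 + 179 @ $13 = $4,597
Check: goods available $9,017 = COGS $4,420 + ending $4,597

COGS = $4,420; ending inventory = $4,597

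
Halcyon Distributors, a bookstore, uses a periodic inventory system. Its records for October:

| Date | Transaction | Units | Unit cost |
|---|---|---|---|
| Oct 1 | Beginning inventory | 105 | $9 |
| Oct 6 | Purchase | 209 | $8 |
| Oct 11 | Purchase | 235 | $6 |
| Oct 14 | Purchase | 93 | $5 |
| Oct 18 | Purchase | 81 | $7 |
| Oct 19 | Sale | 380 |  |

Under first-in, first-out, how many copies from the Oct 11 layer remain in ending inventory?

Oct 19, 380 sold [FIFO — oldest first]: 105 @ $9 + 209 @ $8 + 66 @ $6 = $3,013
Ending inventory: 169 @ $6 + 93 @ $5 + 81 @ $7 = $2,046

169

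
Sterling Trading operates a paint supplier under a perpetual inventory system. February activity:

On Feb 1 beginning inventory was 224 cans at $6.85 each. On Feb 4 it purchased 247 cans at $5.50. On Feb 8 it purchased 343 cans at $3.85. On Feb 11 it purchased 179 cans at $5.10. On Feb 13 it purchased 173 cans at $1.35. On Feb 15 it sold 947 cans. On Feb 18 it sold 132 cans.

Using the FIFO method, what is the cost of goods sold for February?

COGS = $5,242.45

Feb 15, 947 sold [FIFO — oldest first]: 224 @ $6.85 + 247 @ $5.50 + 343 @ $3.85 + 133 @ $5.10 = $4,891.75
Feb 18, 132 sold [FIFO — oldest first]: 46 @ $5.10 + 86 @ $1.35 = $350.70
Total COGS = $4,891.75 + $350.70 = $5,242.45
Ending inventory: 87 @ $1.35 = $117.45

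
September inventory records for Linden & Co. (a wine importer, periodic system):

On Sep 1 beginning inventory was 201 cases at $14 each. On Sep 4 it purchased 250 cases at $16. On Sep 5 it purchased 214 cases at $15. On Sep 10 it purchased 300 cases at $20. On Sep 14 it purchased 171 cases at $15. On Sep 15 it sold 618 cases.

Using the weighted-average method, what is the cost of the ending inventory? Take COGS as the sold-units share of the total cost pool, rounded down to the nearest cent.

Ending inventory = $8,476.33

Sep 15, sell 618: 618/1136 × $18,589.00 → $10,112.67
Ending inventory (cost pool remaining) = $8,476.33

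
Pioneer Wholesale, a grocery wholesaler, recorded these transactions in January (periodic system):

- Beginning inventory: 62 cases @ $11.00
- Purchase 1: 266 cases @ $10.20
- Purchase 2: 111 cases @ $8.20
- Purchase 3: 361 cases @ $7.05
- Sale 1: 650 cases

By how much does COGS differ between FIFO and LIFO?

$522.10

FIFO COGS: 62 @ $11.00 + 266 @ $10.20 + 111 @ $8.20 + 211 @ $7.05 = $5,792.95
LIFO COGS: 361 @ $7.05 + 111 @ $8.20 + 178 @ $10.20 = $5,270.85
Difference = |$5,792.95 − $5,270.85| = $522.10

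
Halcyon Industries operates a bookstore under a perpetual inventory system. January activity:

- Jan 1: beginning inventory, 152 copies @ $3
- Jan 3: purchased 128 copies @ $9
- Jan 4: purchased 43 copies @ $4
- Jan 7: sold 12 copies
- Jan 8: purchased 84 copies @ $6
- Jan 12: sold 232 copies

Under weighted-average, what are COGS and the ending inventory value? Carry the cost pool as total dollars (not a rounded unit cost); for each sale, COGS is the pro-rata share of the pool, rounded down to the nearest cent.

After Jan 1: 152 on hand, pool $456.00 (≈ $3.0000 each)
After Jan 3: 280 on hand, pool $1,608.00 (≈ $5.7429 each)
After Jan 4: 323 on hand, pool $1,780.00 (≈ $5.5108 each)
Jan 7, sell 12: 12/323 × $1,780.00 → $66.13
After Jan 8: 395 on hand, pool $2,217.87 (≈ $5.6149 each)
Jan 12, sell 232: 232/395 × $2,217.87 → $1,302.64
Total COGS = $66.13 + $1,302.64 = $1,368.77
Ending inventory (cost pool remaining) = $915.23
Check: goods available $2,284.00 = COGS $1,368.77 + ending $915.23

COGS = $1,368.77; ending inventory = $915.23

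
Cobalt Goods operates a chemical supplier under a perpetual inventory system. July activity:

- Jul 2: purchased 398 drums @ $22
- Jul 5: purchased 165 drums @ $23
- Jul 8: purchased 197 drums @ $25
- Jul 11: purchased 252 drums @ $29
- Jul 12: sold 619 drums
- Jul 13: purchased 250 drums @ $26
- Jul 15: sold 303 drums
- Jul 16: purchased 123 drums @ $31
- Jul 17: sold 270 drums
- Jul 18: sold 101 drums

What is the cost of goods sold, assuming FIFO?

Jul 12, 619 sold [FIFO — oldest first]: 398 @ $22 + 165 @ $23 + 56 @ $25 = $13,951
Jul 15, 303 sold [FIFO — oldest first]: 141 @ $25 + 162 @ $29 = $8,223
Jul 17, 270 sold [FIFO — oldest first]: 90 @ $29 + 180 @ $26 = $7,290
Jul 18, 101 sold [FIFO — oldest first]: 70 @ $26 + 31 @ $31 = $2,781
Total COGS = $13,951 + $8,223 + $7,290 + $2,781 = $32,245
Ending inventory: 92 @ $31 = $2,852
Check: goods available $35,097 = COGS $32,245 + ending $2,852

COGS = $32,245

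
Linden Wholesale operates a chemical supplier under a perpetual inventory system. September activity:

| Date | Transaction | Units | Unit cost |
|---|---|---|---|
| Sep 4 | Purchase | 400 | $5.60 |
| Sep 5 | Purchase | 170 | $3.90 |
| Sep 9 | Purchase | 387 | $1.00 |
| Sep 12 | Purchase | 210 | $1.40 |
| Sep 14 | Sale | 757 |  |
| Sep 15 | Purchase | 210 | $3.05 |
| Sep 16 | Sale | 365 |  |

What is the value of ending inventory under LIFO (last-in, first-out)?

Ending inventory = $1,428.00

Sep 14, 757 sold [LIFO — newest first]: 210 @ $1.40 + 387 @ $1.00 + 160 @ $3.90 = $1,305.00
Sep 16, 365 sold [LIFO — newest first]: 210 @ $3.05 + 10 @ $3.90 + 145 @ $5.60 = $1,491.50
Total COGS = $1,305.00 + $1,491.50 = $2,796.50
Ending inventory: 255 @ $5.60 = $1,428.00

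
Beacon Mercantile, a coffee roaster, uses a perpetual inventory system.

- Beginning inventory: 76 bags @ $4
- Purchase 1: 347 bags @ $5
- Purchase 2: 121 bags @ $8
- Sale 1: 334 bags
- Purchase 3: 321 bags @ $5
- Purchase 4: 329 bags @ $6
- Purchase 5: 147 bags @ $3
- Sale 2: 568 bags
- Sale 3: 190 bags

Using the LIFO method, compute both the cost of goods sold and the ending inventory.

COGS = $5,858; ending inventory = $1,169

Sale 1 (334) [LIFO — newest first]: 121 @ $8 + 213 @ $5 = $2,033
Sale 2 (568) [LIFO — newest first]: 147 @ $3 + 329 @ $6 + 92 @ $5 = $2,875
Sale 3 (190) [LIFO — newest first]: 190 @ $5 = $950
Total COGS = $2,033 + $2,875 + $950 = $5,858
Ending inventory: 76 @ $4 + 134 @ $5 + 39 @ $5 = $1,169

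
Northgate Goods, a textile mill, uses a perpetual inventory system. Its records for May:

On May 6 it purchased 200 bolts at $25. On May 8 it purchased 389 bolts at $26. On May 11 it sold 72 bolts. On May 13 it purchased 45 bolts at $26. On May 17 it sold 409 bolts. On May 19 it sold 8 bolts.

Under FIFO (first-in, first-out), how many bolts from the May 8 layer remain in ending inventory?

May 11, 72 sold [FIFO — oldest first]: 72 @ $25 = $1,800
May 17, 409 sold [FIFO — oldest first]: 128 @ $25 + 281 @ $26 = $10,506
May 19, 8 sold [FIFO — oldest first]: 8 @ $26 = $208
Total COGS = $1,800 + $10,506 + $208 = $12,514
Ending inventory: 100 @ $26 + 45 @ $26 = $3,770

100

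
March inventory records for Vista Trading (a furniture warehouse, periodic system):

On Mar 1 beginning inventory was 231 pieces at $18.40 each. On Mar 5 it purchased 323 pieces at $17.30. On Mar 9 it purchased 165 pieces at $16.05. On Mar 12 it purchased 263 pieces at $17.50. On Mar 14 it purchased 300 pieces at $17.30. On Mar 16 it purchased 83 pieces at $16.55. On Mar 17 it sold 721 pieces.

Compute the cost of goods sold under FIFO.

Mar 17, 721 sold [FIFO — oldest first]: 231 @ $18.40 + 323 @ $17.30 + 165 @ $16.05 + 2 @ $17.50 = $12,521.55
Ending inventory: 261 @ $17.50 + 300 @ $17.30 + 83 @ $16.55 = $11,131.15
Check: goods available $23,652.70 = COGS $12,521.55 + ending $11,131.15

COGS = $12,521.55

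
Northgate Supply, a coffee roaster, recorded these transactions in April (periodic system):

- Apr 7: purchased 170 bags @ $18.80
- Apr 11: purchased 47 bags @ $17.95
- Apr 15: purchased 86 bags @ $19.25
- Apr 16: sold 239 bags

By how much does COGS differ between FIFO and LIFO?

FIFO COGS: 170 @ $18.80 + 47 @ $17.95 + 22 @ $19.25 = $4,463.15
LIFO COGS: 86 @ $19.25 + 47 @ $17.95 + 106 @ $18.80 = $4,491.95
Difference = |$4,463.15 − $4,491.95| = $28.80

$28.80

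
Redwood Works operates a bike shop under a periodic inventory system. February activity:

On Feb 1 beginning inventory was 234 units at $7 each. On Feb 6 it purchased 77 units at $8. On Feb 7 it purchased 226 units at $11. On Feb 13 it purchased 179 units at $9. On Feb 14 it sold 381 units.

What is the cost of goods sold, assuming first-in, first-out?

Feb 14, 381 sold [FIFO — oldest first]: 234 @ $7 + 77 @ $8 + 70 @ $11 = $3,024
Ending inventory: 156 @ $11 + 179 @ $9 = $3,327

COGS = $3,024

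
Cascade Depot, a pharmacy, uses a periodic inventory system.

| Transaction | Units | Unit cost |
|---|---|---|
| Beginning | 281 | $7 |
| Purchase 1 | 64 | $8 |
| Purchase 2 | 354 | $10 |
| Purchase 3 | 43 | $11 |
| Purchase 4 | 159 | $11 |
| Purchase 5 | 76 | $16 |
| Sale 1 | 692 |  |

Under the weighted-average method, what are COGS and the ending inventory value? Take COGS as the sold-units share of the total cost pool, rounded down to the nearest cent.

Sale 1, sell 692: 692/977 × $9,457.00 → $6,698.30
Ending inventory (cost pool remaining) = $2,758.70

COGS = $6,698.30; ending inventory = $2,758.70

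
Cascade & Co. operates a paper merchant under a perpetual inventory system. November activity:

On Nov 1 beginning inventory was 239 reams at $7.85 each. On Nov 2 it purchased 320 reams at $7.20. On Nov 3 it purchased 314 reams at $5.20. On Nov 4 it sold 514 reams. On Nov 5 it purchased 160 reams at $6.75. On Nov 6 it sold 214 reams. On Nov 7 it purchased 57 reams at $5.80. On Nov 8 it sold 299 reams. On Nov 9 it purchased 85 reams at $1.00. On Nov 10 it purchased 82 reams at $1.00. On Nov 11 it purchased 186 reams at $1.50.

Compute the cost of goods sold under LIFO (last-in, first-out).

Nov 4, 514 sold [LIFO — newest first]: 314 @ $5.20 + 200 @ $7.20 = $3,072.80
Nov 6, 214 sold [LIFO — newest first]: 160 @ $6.75 + 54 @ $7.20 = $1,468.80
Nov 8, 299 sold [LIFO — newest first]: 57 @ $5.80 + 66 @ $7.20 + 176 @ $7.85 = $2,187.40
Total COGS = $3,072.80 + $1,468.80 + $2,187.40 = $6,729.00
Ending inventory: 63 @ $7.85 + 85 @ $1.00 + 82 @ $1.00 + 186 @ $1.50 = $940.55

COGS = $6,729.00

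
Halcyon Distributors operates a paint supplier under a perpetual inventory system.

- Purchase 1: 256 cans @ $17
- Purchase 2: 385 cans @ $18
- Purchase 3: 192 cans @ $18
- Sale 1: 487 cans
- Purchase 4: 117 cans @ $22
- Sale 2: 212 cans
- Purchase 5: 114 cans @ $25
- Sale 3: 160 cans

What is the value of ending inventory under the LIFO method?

Sale 1 (487) [LIFO — newest first]: 192 @ $18 + 295 @ $18 = $8,766
Sale 2 (212) [LIFO — newest first]: 117 @ $22 + 90 @ $18 + 5 @ $17 = $4,279
Sale 3 (160) [LIFO — newest first]: 114 @ $25 + 46 @ $17 = $3,632
Total COGS = $8,766 + $4,279 + $3,632 = $16,677
Ending inventory: 205 @ $17 = $3,485

Ending inventory = $3,485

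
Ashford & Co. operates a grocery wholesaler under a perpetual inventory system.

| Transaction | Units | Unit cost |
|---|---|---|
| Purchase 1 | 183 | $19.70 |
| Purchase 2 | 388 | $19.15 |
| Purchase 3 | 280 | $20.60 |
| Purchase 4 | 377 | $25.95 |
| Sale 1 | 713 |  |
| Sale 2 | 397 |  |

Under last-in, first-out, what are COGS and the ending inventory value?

COGS = $24,261.85; ending inventory = $2,324.60

Sale 1 (713) [LIFO — newest first]: 377 @ $25.95 + 280 @ $20.60 + 56 @ $19.15 = $16,623.55
Sale 2 (397) [LIFO — newest first]: 332 @ $19.15 + 65 @ $19.70 = $7,638.30
Total COGS = $16,623.55 + $7,638.30 = $24,261.85
Ending inventory: 118 @ $19.70 = $2,324.60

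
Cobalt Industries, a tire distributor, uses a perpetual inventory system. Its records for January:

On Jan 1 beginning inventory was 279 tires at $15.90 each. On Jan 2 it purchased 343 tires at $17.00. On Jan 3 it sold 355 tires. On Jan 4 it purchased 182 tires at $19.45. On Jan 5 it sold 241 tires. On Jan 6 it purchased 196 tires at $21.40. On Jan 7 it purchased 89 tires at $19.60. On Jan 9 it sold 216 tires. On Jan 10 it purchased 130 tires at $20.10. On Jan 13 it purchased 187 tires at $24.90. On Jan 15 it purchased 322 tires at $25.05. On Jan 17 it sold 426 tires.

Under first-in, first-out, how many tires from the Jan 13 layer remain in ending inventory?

Jan 3, 355 sold [FIFO — oldest first]: 279 @ $15.90 + 76 @ $17.00 = $5,728.10
Jan 5, 241 sold [FIFO — oldest first]: 241 @ $17.00 = $4,097.00
Jan 9, 216 sold [FIFO — oldest first]: 26 @ $17.00 + 182 @ $19.45 + 8 @ $21.40 = $4,153.10
Jan 17, 426 sold [FIFO — oldest first]: 188 @ $21.40 + 89 @ $19.60 + 130 @ $20.10 + 19 @ $24.90 = $8,853.70
Total COGS = $5,728.10 + $4,097.00 + $4,153.10 + $8,853.70 = $22,831.90
Ending inventory: 168 @ $24.90 + 322 @ $25.05 = $12,249.30
Check: goods available $35,081.20 = COGS $22,831.90 + ending $12,249.30

168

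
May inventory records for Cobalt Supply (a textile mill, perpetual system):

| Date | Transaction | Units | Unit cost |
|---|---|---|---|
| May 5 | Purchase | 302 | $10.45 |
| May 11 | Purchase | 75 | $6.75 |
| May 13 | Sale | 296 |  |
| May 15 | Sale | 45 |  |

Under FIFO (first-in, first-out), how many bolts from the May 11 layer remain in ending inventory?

May 13, 296 sold [FIFO — oldest first]: 296 @ $10.45 = $3,093.20
May 15, 45 sold [FIFO — oldest first]: 6 @ $10.45 + 39 @ $6.75 = $325.95
Total COGS = $3,093.20 + $325.95 = $3,419.15
Ending inventory: 36 @ $6.75 = $243.00

36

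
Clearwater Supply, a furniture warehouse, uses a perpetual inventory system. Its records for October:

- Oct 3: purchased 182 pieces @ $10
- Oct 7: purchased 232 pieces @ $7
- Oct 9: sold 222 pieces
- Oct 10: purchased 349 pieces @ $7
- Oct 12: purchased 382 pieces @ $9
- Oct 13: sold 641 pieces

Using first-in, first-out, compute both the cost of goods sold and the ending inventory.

Oct 9, 222 sold [FIFO — oldest first]: 182 @ $10 + 40 @ $7 = $2,100
Oct 13, 641 sold [FIFO — oldest first]: 192 @ $7 + 349 @ $7 + 100 @ $9 = $4,687
Total COGS = $2,100 + $4,687 = $6,787
Ending inventory: 282 @ $9 = $2,538
Check: goods available $9,325 = COGS $6,787 + ending $2,538

COGS = $6,787; ending inventory = $2,538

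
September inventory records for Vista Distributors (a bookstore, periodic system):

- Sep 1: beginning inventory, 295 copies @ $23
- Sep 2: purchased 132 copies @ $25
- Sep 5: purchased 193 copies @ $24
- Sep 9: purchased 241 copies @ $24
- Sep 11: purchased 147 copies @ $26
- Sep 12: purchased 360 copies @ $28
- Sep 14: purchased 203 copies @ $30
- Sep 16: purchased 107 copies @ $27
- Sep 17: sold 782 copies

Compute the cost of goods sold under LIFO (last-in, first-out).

Sep 17, 782 sold [LIFO — newest first]: 107 @ $27 + 203 @ $30 + 360 @ $28 + 112 @ $26 = $21,971
Ending inventory: 295 @ $23 + 132 @ $25 + 193 @ $24 + 241 @ $24 + 35 @ $26 = $21,411
Check: goods available $43,382 = COGS $21,971 + ending $21,411

COGS = $21,971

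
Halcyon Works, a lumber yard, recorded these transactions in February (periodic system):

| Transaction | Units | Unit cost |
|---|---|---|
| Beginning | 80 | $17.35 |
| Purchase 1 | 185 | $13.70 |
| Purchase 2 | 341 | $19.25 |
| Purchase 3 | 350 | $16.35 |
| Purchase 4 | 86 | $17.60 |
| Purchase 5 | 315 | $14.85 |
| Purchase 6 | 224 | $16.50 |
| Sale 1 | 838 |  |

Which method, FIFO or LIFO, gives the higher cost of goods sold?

FIFO

FIFO COGS: 80 @ $17.35 + 185 @ $13.70 + 341 @ $19.25 + 232 @ $16.35 = $14,279.95
LIFO COGS: 224 @ $16.50 + 315 @ $14.85 + 86 @ $17.60 + 213 @ $16.35 = $13,369.90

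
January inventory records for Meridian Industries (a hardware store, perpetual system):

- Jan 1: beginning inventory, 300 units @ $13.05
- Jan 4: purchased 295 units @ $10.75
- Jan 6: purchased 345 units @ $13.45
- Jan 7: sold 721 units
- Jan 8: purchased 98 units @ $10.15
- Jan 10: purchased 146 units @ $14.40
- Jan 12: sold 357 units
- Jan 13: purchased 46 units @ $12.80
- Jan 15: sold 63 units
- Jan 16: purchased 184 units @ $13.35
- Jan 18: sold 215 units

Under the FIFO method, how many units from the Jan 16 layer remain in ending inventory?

Jan 7, 721 sold [FIFO — oldest first]: 300 @ $13.05 + 295 @ $10.75 + 126 @ $13.45 = $8,780.95
Jan 12, 357 sold [FIFO — oldest first]: 219 @ $13.45 + 98 @ $10.15 + 40 @ $14.40 = $4,516.25
Jan 15, 63 sold [FIFO — oldest first]: 63 @ $14.40 = $907.20
Jan 18, 215 sold [FIFO — oldest first]: 43 @ $14.40 + 46 @ $12.80 + 126 @ $13.35 = $2,890.10
Total COGS = $8,780.95 + $4,516.25 + $907.20 + $2,890.10 = $17,094.50
Ending inventory: 58 @ $13.35 = $774.30

58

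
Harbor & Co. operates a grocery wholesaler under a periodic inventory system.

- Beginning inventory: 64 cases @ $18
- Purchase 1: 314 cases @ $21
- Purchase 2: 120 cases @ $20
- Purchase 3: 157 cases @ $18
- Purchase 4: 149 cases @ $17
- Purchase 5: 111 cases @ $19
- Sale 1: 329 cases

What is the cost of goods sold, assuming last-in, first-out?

COGS = $5,884

Sale 1 (329) [LIFO — newest first]: 111 @ $19 + 149 @ $17 + 69 @ $18 = $5,884
Ending inventory: 64 @ $18 + 314 @ $21 + 120 @ $20 + 88 @ $18 = $11,730
Check: goods available $17,614 = COGS $5,884 + ending $11,730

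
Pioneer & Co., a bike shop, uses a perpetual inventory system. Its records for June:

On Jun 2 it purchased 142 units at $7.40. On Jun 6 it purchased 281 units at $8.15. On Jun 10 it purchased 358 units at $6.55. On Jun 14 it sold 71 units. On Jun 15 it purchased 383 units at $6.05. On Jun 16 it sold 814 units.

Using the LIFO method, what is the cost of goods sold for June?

Jun 14, 71 sold [LIFO — newest first]: 71 @ $6.55 = $465.05
Jun 16, 814 sold [LIFO — newest first]: 383 @ $6.05 + 287 @ $6.55 + 144 @ $8.15 = $5,370.60
Total COGS = $465.05 + $5,370.60 = $5,835.65
Ending inventory: 142 @ $7.40 + 137 @ $8.15 = $2,167.35
Check: goods available $8,003.00 = COGS $5,835.65 + ending $2,167.35

COGS = $5,835.65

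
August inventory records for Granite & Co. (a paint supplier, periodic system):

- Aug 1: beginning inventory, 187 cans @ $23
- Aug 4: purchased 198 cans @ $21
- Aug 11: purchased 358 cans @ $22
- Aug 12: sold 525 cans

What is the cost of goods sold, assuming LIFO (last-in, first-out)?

Aug 12, 525 sold [LIFO — newest first]: 358 @ $22 + 167 @ $21 = $11,383
Ending inventory: 187 @ $23 + 31 @ $21 = $4,952
Check: goods available $16,335 = COGS $11,383 + ending $4,952

COGS = $11,383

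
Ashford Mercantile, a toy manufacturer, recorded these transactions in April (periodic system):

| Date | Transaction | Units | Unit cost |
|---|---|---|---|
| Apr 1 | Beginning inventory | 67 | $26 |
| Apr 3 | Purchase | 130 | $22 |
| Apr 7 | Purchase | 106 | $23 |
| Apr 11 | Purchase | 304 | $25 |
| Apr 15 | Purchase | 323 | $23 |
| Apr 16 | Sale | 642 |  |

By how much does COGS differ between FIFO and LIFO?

$71

FIFO COGS: 67 @ $26 + 130 @ $22 + 106 @ $23 + 304 @ $25 + 35 @ $23 = $15,445
LIFO COGS: 323 @ $23 + 304 @ $25 + 15 @ $23 = $15,374
Difference = |$15,445 − $15,374| = $71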